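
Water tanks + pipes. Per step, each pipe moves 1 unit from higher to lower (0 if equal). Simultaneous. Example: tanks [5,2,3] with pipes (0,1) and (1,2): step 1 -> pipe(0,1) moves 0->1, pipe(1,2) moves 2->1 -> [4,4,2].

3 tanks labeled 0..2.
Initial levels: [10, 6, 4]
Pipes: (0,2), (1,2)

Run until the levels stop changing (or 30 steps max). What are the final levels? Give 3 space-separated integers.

Step 1: flows [0->2,1->2] -> levels [9 5 6]
Step 2: flows [0->2,2->1] -> levels [8 6 6]
Step 3: flows [0->2,1=2] -> levels [7 6 7]
Step 4: flows [0=2,2->1] -> levels [7 7 6]
Step 5: flows [0->2,1->2] -> levels [6 6 8]
Step 6: flows [2->0,2->1] -> levels [7 7 6]
  -> period-2 cycle: step 6 state = step 4 state; never stabilizes
  -> state at step 30: (30-4) mod 2 = 0, same as step 4 -> [7 7 6]

Answer: 7 7 6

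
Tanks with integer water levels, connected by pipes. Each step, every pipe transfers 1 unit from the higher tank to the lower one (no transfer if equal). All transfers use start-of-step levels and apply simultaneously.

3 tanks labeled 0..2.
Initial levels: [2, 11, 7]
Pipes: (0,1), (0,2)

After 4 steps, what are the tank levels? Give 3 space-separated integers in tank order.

Step 1: flows [1->0,2->0] -> levels [4 10 6]
Step 2: flows [1->0,2->0] -> levels [6 9 5]
Step 3: flows [1->0,0->2] -> levels [6 8 6]
Step 4: flows [1->0,0=2] -> levels [7 7 6]

Answer: 7 7 6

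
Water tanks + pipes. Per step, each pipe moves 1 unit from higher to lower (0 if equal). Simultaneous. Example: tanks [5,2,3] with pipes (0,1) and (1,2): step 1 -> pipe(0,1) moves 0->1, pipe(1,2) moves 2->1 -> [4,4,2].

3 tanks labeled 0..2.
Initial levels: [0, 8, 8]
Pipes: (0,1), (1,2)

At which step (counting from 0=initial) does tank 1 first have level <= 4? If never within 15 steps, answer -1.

Step 1: flows [1->0,1=2] -> levels [1 7 8]
Step 2: flows [1->0,2->1] -> levels [2 7 7]
Step 3: flows [1->0,1=2] -> levels [3 6 7]
Step 4: flows [1->0,2->1] -> levels [4 6 6]
Step 5: flows [1->0,1=2] -> levels [5 5 6]
Step 6: flows [0=1,2->1] -> levels [5 6 5]
Step 7: flows [1->0,1->2] -> levels [6 4 6]
Tank 1 first reaches <=4 at step 7

Answer: 7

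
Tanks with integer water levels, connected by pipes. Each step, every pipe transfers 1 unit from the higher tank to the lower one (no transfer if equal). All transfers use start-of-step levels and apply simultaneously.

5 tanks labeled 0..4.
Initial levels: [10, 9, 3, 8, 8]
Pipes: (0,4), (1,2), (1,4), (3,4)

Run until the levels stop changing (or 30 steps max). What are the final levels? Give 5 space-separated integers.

Step 1: flows [0->4,1->2,1->4,3=4] -> levels [9 7 4 8 10]
Step 2: flows [4->0,1->2,4->1,4->3] -> levels [10 7 5 9 7]
Step 3: flows [0->4,1->2,1=4,3->4] -> levels [9 6 6 8 9]
Step 4: flows [0=4,1=2,4->1,4->3] -> levels [9 7 6 9 7]
Step 5: flows [0->4,1->2,1=4,3->4] -> levels [8 6 7 8 9]
Step 6: flows [4->0,2->1,4->1,4->3] -> levels [9 8 6 9 6]
Step 7: flows [0->4,1->2,1->4,3->4] -> levels [8 6 7 8 9]
  -> period-2 cycle: step 7 state = step 5 state; never stabilizes
  -> state at step 30: (30-5) mod 2 = 1, same as step 6 -> [9 8 6 9 6]

Answer: 9 8 6 9 6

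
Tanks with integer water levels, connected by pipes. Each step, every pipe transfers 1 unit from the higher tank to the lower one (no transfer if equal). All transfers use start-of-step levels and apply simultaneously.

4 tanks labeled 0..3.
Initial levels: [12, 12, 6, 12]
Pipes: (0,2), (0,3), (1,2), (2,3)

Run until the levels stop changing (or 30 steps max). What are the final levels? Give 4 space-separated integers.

Answer: 10 10 12 10

Derivation:
Step 1: flows [0->2,0=3,1->2,3->2] -> levels [11 11 9 11]
Step 2: flows [0->2,0=3,1->2,3->2] -> levels [10 10 12 10]
Step 3: flows [2->0,0=3,2->1,2->3] -> levels [11 11 9 11]
  -> period-2 cycle: step 3 state = step 1 state; never stabilizes
  -> state at step 30: (30-1) mod 2 = 1, same as step 2 -> [10 10 12 10]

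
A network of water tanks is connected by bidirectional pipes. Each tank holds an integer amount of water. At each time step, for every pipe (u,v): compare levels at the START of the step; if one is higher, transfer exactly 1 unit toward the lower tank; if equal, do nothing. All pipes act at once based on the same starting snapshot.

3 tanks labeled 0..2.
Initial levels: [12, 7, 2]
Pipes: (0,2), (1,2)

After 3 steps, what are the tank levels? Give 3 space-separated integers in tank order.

Answer: 9 6 6

Derivation:
Step 1: flows [0->2,1->2] -> levels [11 6 4]
Step 2: flows [0->2,1->2] -> levels [10 5 6]
Step 3: flows [0->2,2->1] -> levels [9 6 6]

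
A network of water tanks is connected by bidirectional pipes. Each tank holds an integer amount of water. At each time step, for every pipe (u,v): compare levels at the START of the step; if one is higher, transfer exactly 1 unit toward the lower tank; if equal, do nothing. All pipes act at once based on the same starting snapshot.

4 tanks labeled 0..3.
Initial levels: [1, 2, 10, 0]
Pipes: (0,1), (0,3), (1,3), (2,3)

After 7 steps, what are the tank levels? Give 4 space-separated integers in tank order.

Step 1: flows [1->0,0->3,1->3,2->3] -> levels [1 0 9 3]
Step 2: flows [0->1,3->0,3->1,2->3] -> levels [1 2 8 2]
Step 3: flows [1->0,3->0,1=3,2->3] -> levels [3 1 7 2]
Step 4: flows [0->1,0->3,3->1,2->3] -> levels [1 3 6 3]
Step 5: flows [1->0,3->0,1=3,2->3] -> levels [3 2 5 3]
Step 6: flows [0->1,0=3,3->1,2->3] -> levels [2 4 4 3]
Step 7: flows [1->0,3->0,1->3,2->3] -> levels [4 2 3 4]

Answer: 4 2 3 4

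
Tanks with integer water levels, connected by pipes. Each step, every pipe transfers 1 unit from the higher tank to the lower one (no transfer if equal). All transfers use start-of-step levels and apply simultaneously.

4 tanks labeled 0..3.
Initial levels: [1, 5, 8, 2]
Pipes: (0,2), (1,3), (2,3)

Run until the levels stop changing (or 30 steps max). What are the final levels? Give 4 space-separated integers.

Answer: 4 4 3 5

Derivation:
Step 1: flows [2->0,1->3,2->3] -> levels [2 4 6 4]
Step 2: flows [2->0,1=3,2->3] -> levels [3 4 4 5]
Step 3: flows [2->0,3->1,3->2] -> levels [4 5 4 3]
Step 4: flows [0=2,1->3,2->3] -> levels [4 4 3 5]
Step 5: flows [0->2,3->1,3->2] -> levels [3 5 5 3]
Step 6: flows [2->0,1->3,2->3] -> levels [4 4 3 5]
  -> period-2 cycle: step 6 state = step 4 state; never stabilizes
  -> state at step 30: (30-4) mod 2 = 0, same as step 4 -> [4 4 3 5]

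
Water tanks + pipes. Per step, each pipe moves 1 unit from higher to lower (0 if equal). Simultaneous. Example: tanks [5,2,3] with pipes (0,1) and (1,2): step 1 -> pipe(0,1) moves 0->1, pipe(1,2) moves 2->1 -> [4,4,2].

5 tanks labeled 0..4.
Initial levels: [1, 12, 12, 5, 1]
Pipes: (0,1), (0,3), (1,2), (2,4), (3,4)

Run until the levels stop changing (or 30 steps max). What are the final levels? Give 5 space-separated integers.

Answer: 5 7 7 7 5

Derivation:
Step 1: flows [1->0,3->0,1=2,2->4,3->4] -> levels [3 11 11 3 3]
Step 2: flows [1->0,0=3,1=2,2->4,3=4] -> levels [4 10 10 3 4]
Step 3: flows [1->0,0->3,1=2,2->4,4->3] -> levels [4 9 9 5 4]
Step 4: flows [1->0,3->0,1=2,2->4,3->4] -> levels [6 8 8 3 6]
Step 5: flows [1->0,0->3,1=2,2->4,4->3] -> levels [6 7 7 5 6]
Step 6: flows [1->0,0->3,1=2,2->4,4->3] -> levels [6 6 6 7 6]
Step 7: flows [0=1,3->0,1=2,2=4,3->4] -> levels [7 6 6 5 7]
Step 8: flows [0->1,0->3,1=2,4->2,4->3] -> levels [5 7 7 7 5]
Step 9: flows [1->0,3->0,1=2,2->4,3->4] -> levels [7 6 6 5 7]
  -> period-2 cycle: step 9 state = step 7 state; never stabilizes
  -> state at step 30: (30-7) mod 2 = 1, same as step 8 -> [5 7 7 7 5]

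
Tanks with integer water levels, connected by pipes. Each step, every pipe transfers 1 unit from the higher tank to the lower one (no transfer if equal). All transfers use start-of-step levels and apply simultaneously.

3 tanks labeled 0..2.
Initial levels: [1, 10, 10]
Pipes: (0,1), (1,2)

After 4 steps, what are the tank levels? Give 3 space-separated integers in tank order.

Step 1: flows [1->0,1=2] -> levels [2 9 10]
Step 2: flows [1->0,2->1] -> levels [3 9 9]
Step 3: flows [1->0,1=2] -> levels [4 8 9]
Step 4: flows [1->0,2->1] -> levels [5 8 8]

Answer: 5 8 8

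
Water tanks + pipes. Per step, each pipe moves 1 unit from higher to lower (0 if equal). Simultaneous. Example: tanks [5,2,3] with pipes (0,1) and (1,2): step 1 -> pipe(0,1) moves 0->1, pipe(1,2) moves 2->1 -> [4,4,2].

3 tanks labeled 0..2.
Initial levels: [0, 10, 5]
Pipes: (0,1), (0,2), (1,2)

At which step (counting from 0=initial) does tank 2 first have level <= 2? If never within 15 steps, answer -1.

Answer: -1

Derivation:
Step 1: flows [1->0,2->0,1->2] -> levels [2 8 5]
Step 2: flows [1->0,2->0,1->2] -> levels [4 6 5]
Step 3: flows [1->0,2->0,1->2] -> levels [6 4 5]
Step 4: flows [0->1,0->2,2->1] -> levels [4 6 5]
  -> period-2 cycle (repeats step 2); tank 2 never drops to <=2
Tank 2 never reaches <=2 within 15 steps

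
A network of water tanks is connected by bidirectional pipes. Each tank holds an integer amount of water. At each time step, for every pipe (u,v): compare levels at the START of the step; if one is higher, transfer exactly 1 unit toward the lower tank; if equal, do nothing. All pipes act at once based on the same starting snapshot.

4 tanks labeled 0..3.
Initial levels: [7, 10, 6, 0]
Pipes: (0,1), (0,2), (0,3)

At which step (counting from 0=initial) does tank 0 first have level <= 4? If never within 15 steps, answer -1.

Answer: 5

Derivation:
Step 1: flows [1->0,0->2,0->3] -> levels [6 9 7 1]
Step 2: flows [1->0,2->0,0->3] -> levels [7 8 6 2]
Step 3: flows [1->0,0->2,0->3] -> levels [6 7 7 3]
Step 4: flows [1->0,2->0,0->3] -> levels [7 6 6 4]
Step 5: flows [0->1,0->2,0->3] -> levels [4 7 7 5]
Tank 0 first reaches <=4 at step 5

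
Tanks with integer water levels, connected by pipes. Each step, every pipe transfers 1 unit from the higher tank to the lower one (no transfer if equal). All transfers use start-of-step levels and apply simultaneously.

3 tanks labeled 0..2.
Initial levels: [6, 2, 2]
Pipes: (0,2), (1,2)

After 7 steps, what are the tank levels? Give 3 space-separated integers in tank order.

Answer: 3 3 4

Derivation:
Step 1: flows [0->2,1=2] -> levels [5 2 3]
Step 2: flows [0->2,2->1] -> levels [4 3 3]
Step 3: flows [0->2,1=2] -> levels [3 3 4]
Step 4: flows [2->0,2->1] -> levels [4 4 2]
Step 5: flows [0->2,1->2] -> levels [3 3 4]
  -> period-2 cycle: step 5 state = step 3 state
  -> state at step 7: (7-3) mod 2 = 0, same as step 3 -> [3 3 4]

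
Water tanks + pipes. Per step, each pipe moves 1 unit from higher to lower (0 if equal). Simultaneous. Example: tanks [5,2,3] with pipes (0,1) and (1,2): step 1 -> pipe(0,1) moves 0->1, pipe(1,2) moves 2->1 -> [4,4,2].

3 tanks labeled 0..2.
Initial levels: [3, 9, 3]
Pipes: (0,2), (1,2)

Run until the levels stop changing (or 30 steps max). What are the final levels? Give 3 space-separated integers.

Answer: 5 5 5

Derivation:
Step 1: flows [0=2,1->2] -> levels [3 8 4]
Step 2: flows [2->0,1->2] -> levels [4 7 4]
Step 3: flows [0=2,1->2] -> levels [4 6 5]
Step 4: flows [2->0,1->2] -> levels [5 5 5]
Step 5: flows [0=2,1=2] -> levels [5 5 5]
  -> stable (no change)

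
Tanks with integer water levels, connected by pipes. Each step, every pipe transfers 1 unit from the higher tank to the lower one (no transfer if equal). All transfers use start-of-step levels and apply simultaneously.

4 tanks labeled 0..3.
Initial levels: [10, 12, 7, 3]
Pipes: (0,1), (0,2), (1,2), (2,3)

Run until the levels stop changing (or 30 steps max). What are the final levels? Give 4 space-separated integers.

Answer: 8 8 9 7

Derivation:
Step 1: flows [1->0,0->2,1->2,2->3] -> levels [10 10 8 4]
Step 2: flows [0=1,0->2,1->2,2->3] -> levels [9 9 9 5]
Step 3: flows [0=1,0=2,1=2,2->3] -> levels [9 9 8 6]
Step 4: flows [0=1,0->2,1->2,2->3] -> levels [8 8 9 7]
Step 5: flows [0=1,2->0,2->1,2->3] -> levels [9 9 6 8]
Step 6: flows [0=1,0->2,1->2,3->2] -> levels [8 8 9 7]
  -> period-2 cycle: step 6 state = step 4 state; never stabilizes
  -> state at step 30: (30-4) mod 2 = 0, same as step 4 -> [8 8 9 7]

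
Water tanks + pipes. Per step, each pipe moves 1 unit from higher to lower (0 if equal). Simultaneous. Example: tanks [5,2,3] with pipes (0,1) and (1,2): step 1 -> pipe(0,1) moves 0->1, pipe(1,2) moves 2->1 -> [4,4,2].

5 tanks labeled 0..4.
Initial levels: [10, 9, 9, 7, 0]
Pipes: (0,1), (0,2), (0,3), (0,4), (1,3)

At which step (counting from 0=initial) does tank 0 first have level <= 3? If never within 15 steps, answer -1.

Answer: -1

Derivation:
Step 1: flows [0->1,0->2,0->3,0->4,1->3] -> levels [6 9 10 9 1]
Step 2: flows [1->0,2->0,3->0,0->4,1=3] -> levels [8 8 9 8 2]
Step 3: flows [0=1,2->0,0=3,0->4,1=3] -> levels [8 8 8 8 3]
Step 4: flows [0=1,0=2,0=3,0->4,1=3] -> levels [7 8 8 8 4]
Step 5: flows [1->0,2->0,3->0,0->4,1=3] -> levels [9 7 7 7 5]
Step 6: flows [0->1,0->2,0->3,0->4,1=3] -> levels [5 8 8 8 6]
Step 7: flows [1->0,2->0,3->0,4->0,1=3] -> levels [9 7 7 7 5]
  -> period-2 cycle (repeats step 5); tank 0 never drops to <=3
Tank 0 never reaches <=3 within 15 steps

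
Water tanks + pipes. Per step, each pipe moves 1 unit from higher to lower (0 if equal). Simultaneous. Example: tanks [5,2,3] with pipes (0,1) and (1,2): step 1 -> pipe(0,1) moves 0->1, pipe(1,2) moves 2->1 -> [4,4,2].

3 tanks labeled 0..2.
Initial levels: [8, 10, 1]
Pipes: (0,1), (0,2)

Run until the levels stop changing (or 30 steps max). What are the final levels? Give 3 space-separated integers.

Answer: 7 6 6

Derivation:
Step 1: flows [1->0,0->2] -> levels [8 9 2]
Step 2: flows [1->0,0->2] -> levels [8 8 3]
Step 3: flows [0=1,0->2] -> levels [7 8 4]
Step 4: flows [1->0,0->2] -> levels [7 7 5]
Step 5: flows [0=1,0->2] -> levels [6 7 6]
Step 6: flows [1->0,0=2] -> levels [7 6 6]
Step 7: flows [0->1,0->2] -> levels [5 7 7]
Step 8: flows [1->0,2->0] -> levels [7 6 6]
  -> period-2 cycle: step 8 state = step 6 state; never stabilizes
  -> state at step 30: (30-6) mod 2 = 0, same as step 6 -> [7 6 6]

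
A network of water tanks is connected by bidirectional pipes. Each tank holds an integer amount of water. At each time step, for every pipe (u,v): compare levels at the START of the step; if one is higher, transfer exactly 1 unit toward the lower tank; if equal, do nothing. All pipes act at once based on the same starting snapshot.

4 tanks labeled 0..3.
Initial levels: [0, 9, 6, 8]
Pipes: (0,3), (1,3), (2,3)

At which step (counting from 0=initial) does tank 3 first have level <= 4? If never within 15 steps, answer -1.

Answer: 5

Derivation:
Step 1: flows [3->0,1->3,3->2] -> levels [1 8 7 7]
Step 2: flows [3->0,1->3,2=3] -> levels [2 7 7 7]
Step 3: flows [3->0,1=3,2=3] -> levels [3 7 7 6]
Step 4: flows [3->0,1->3,2->3] -> levels [4 6 6 7]
Step 5: flows [3->0,3->1,3->2] -> levels [5 7 7 4]
Tank 3 first reaches <=4 at step 5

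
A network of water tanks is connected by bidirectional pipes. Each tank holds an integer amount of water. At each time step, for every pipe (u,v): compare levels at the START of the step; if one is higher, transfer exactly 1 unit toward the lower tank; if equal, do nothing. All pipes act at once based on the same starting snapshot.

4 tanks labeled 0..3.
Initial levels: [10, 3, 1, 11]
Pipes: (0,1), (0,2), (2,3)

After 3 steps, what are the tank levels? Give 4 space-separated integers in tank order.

Answer: 4 6 7 8

Derivation:
Step 1: flows [0->1,0->2,3->2] -> levels [8 4 3 10]
Step 2: flows [0->1,0->2,3->2] -> levels [6 5 5 9]
Step 3: flows [0->1,0->2,3->2] -> levels [4 6 7 8]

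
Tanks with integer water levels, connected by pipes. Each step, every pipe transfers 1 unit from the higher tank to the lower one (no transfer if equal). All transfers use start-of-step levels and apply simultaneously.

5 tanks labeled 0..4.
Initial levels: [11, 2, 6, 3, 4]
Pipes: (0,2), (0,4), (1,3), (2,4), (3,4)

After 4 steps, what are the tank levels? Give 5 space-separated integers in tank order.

Step 1: flows [0->2,0->4,3->1,2->4,4->3] -> levels [9 3 6 3 5]
Step 2: flows [0->2,0->4,1=3,2->4,4->3] -> levels [7 3 6 4 6]
Step 3: flows [0->2,0->4,3->1,2=4,4->3] -> levels [5 4 7 4 6]
Step 4: flows [2->0,4->0,1=3,2->4,4->3] -> levels [7 4 5 5 5]

Answer: 7 4 5 5 5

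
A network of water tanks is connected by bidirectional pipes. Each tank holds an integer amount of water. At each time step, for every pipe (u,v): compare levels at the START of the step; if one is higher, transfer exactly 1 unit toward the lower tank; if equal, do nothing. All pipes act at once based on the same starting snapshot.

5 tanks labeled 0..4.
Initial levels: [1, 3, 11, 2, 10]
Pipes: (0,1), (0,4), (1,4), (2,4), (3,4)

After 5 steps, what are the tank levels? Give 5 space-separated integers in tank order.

Step 1: flows [1->0,4->0,4->1,2->4,4->3] -> levels [3 3 10 3 8]
Step 2: flows [0=1,4->0,4->1,2->4,4->3] -> levels [4 4 9 4 6]
Step 3: flows [0=1,4->0,4->1,2->4,4->3] -> levels [5 5 8 5 4]
Step 4: flows [0=1,0->4,1->4,2->4,3->4] -> levels [4 4 7 4 8]
Step 5: flows [0=1,4->0,4->1,4->2,4->3] -> levels [5 5 8 5 4]

Answer: 5 5 8 5 4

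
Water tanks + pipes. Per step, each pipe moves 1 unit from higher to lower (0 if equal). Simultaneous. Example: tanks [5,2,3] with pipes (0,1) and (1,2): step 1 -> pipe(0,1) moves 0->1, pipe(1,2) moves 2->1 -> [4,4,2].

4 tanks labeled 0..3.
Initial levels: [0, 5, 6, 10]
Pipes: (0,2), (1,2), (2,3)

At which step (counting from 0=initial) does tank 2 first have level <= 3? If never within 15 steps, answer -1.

Answer: -1

Derivation:
Step 1: flows [2->0,2->1,3->2] -> levels [1 6 5 9]
Step 2: flows [2->0,1->2,3->2] -> levels [2 5 6 8]
Step 3: flows [2->0,2->1,3->2] -> levels [3 6 5 7]
Step 4: flows [2->0,1->2,3->2] -> levels [4 5 6 6]
Step 5: flows [2->0,2->1,2=3] -> levels [5 6 4 6]
Step 6: flows [0->2,1->2,3->2] -> levels [4 5 7 5]
Step 7: flows [2->0,2->1,2->3] -> levels [5 6 4 6]
  -> period-2 cycle (repeats step 5); tank 2 never drops to <=3
Tank 2 never reaches <=3 within 15 steps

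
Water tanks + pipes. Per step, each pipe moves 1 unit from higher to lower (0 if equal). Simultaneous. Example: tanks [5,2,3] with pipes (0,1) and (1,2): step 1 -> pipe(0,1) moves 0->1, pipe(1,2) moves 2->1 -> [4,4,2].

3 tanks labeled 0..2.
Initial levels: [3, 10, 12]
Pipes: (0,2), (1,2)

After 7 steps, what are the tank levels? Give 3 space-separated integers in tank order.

Step 1: flows [2->0,2->1] -> levels [4 11 10]
Step 2: flows [2->0,1->2] -> levels [5 10 10]
Step 3: flows [2->0,1=2] -> levels [6 10 9]
Step 4: flows [2->0,1->2] -> levels [7 9 9]
Step 5: flows [2->0,1=2] -> levels [8 9 8]
Step 6: flows [0=2,1->2] -> levels [8 8 9]
Step 7: flows [2->0,2->1] -> levels [9 9 7]

Answer: 9 9 7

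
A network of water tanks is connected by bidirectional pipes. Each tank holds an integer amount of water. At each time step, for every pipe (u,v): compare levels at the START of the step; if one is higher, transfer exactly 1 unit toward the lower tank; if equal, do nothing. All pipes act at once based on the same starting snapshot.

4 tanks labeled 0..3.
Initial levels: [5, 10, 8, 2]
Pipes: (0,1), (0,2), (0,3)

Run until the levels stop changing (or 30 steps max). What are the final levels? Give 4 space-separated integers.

Answer: 7 6 6 6

Derivation:
Step 1: flows [1->0,2->0,0->3] -> levels [6 9 7 3]
Step 2: flows [1->0,2->0,0->3] -> levels [7 8 6 4]
Step 3: flows [1->0,0->2,0->3] -> levels [6 7 7 5]
Step 4: flows [1->0,2->0,0->3] -> levels [7 6 6 6]
Step 5: flows [0->1,0->2,0->3] -> levels [4 7 7 7]
Step 6: flows [1->0,2->0,3->0] -> levels [7 6 6 6]
  -> period-2 cycle: step 6 state = step 4 state; never stabilizes
  -> state at step 30: (30-4) mod 2 = 0, same as step 4 -> [7 6 6 6]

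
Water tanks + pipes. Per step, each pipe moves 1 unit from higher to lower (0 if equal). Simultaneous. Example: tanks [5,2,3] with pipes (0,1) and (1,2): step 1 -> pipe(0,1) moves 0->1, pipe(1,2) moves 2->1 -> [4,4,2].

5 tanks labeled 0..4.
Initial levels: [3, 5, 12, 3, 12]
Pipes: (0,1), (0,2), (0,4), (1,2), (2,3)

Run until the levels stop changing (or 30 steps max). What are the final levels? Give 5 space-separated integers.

Step 1: flows [1->0,2->0,4->0,2->1,2->3] -> levels [6 5 9 4 11]
Step 2: flows [0->1,2->0,4->0,2->1,2->3] -> levels [7 7 6 5 10]
Step 3: flows [0=1,0->2,4->0,1->2,2->3] -> levels [7 6 7 6 9]
Step 4: flows [0->1,0=2,4->0,2->1,2->3] -> levels [7 8 5 7 8]
Step 5: flows [1->0,0->2,4->0,1->2,3->2] -> levels [8 6 8 6 7]
Step 6: flows [0->1,0=2,0->4,2->1,2->3] -> levels [6 8 6 7 8]
Step 7: flows [1->0,0=2,4->0,1->2,3->2] -> levels [8 6 8 6 7]
  -> period-2 cycle: step 7 state = step 5 state; never stabilizes
  -> state at step 30: (30-5) mod 2 = 1, same as step 6 -> [6 8 6 7 8]

Answer: 6 8 6 7 8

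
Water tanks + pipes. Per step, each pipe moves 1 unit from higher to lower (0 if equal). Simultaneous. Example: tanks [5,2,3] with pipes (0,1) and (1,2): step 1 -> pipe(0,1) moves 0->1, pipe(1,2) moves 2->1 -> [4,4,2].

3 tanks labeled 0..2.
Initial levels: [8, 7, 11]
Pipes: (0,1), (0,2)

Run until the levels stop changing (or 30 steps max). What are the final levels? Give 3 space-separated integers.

Step 1: flows [0->1,2->0] -> levels [8 8 10]
Step 2: flows [0=1,2->0] -> levels [9 8 9]
Step 3: flows [0->1,0=2] -> levels [8 9 9]
Step 4: flows [1->0,2->0] -> levels [10 8 8]
Step 5: flows [0->1,0->2] -> levels [8 9 9]
  -> period-2 cycle: step 5 state = step 3 state; never stabilizes
  -> state at step 30: (30-3) mod 2 = 1, same as step 4 -> [10 8 8]

Answer: 10 8 8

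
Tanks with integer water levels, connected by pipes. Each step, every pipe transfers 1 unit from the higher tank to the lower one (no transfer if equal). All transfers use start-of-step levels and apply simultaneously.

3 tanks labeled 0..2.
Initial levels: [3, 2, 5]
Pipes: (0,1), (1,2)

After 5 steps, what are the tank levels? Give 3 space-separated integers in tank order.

Step 1: flows [0->1,2->1] -> levels [2 4 4]
Step 2: flows [1->0,1=2] -> levels [3 3 4]
Step 3: flows [0=1,2->1] -> levels [3 4 3]
Step 4: flows [1->0,1->2] -> levels [4 2 4]
Step 5: flows [0->1,2->1] -> levels [3 4 3]

Answer: 3 4 3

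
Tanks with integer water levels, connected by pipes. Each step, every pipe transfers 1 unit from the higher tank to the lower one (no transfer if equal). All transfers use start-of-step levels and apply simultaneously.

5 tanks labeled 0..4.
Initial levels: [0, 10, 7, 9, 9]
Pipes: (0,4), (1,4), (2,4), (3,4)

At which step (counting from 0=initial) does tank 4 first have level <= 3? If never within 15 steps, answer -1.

Answer: -1

Derivation:
Step 1: flows [4->0,1->4,4->2,3=4] -> levels [1 9 8 9 8]
Step 2: flows [4->0,1->4,2=4,3->4] -> levels [2 8 8 8 9]
Step 3: flows [4->0,4->1,4->2,4->3] -> levels [3 9 9 9 5]
Step 4: flows [4->0,1->4,2->4,3->4] -> levels [4 8 8 8 7]
Step 5: flows [4->0,1->4,2->4,3->4] -> levels [5 7 7 7 9]
Step 6: flows [4->0,4->1,4->2,4->3] -> levels [6 8 8 8 5]
Step 7: flows [0->4,1->4,2->4,3->4] -> levels [5 7 7 7 9]
  -> period-2 cycle (repeats step 5); tank 4 never drops to <=3
Tank 4 never reaches <=3 within 15 steps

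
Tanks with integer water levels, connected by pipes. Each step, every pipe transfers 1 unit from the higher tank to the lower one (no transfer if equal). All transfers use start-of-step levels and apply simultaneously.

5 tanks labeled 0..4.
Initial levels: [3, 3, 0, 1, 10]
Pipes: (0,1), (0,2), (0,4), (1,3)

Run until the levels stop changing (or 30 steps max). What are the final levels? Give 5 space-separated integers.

Step 1: flows [0=1,0->2,4->0,1->3] -> levels [3 2 1 2 9]
Step 2: flows [0->1,0->2,4->0,1=3] -> levels [2 3 2 2 8]
Step 3: flows [1->0,0=2,4->0,1->3] -> levels [4 1 2 3 7]
Step 4: flows [0->1,0->2,4->0,3->1] -> levels [3 3 3 2 6]
Step 5: flows [0=1,0=2,4->0,1->3] -> levels [4 2 3 3 5]
Step 6: flows [0->1,0->2,4->0,3->1] -> levels [3 4 4 2 4]
Step 7: flows [1->0,2->0,4->0,1->3] -> levels [6 2 3 3 3]
Step 8: flows [0->1,0->2,0->4,3->1] -> levels [3 4 4 2 4]
  -> period-2 cycle: step 8 state = step 6 state; never stabilizes
  -> state at step 30: (30-6) mod 2 = 0, same as step 6 -> [3 4 4 2 4]

Answer: 3 4 4 2 4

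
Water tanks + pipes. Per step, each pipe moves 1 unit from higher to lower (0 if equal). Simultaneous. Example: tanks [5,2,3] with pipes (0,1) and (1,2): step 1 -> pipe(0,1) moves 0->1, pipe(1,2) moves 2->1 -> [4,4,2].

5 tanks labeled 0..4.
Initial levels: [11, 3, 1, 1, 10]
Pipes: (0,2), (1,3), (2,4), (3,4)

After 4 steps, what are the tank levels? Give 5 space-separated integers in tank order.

Step 1: flows [0->2,1->3,4->2,4->3] -> levels [10 2 3 3 8]
Step 2: flows [0->2,3->1,4->2,4->3] -> levels [9 3 5 3 6]
Step 3: flows [0->2,1=3,4->2,4->3] -> levels [8 3 7 4 4]
Step 4: flows [0->2,3->1,2->4,3=4] -> levels [7 4 7 3 5]

Answer: 7 4 7 3 5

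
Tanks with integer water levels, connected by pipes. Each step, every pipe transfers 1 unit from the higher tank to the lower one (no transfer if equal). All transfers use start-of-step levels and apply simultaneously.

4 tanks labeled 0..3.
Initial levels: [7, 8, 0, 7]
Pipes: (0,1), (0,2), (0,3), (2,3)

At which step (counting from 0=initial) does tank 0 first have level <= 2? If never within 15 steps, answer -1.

Step 1: flows [1->0,0->2,0=3,3->2] -> levels [7 7 2 6]
Step 2: flows [0=1,0->2,0->3,3->2] -> levels [5 7 4 6]
Step 3: flows [1->0,0->2,3->0,3->2] -> levels [6 6 6 4]
Step 4: flows [0=1,0=2,0->3,2->3] -> levels [5 6 5 6]
Step 5: flows [1->0,0=2,3->0,3->2] -> levels [7 5 6 4]
Step 6: flows [0->1,0->2,0->3,2->3] -> levels [4 6 6 6]
Step 7: flows [1->0,2->0,3->0,2=3] -> levels [7 5 5 5]
Step 8: flows [0->1,0->2,0->3,2=3] -> levels [4 6 6 6]
  -> period-2 cycle (repeats step 6); tank 0 never drops to <=2
Tank 0 never reaches <=2 within 15 steps

Answer: -1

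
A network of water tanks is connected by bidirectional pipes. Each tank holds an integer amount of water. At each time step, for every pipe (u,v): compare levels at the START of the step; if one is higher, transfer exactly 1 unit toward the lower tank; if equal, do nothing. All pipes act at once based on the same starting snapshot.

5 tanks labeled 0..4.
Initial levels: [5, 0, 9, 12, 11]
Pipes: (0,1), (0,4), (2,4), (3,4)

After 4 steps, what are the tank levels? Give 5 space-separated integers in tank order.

Answer: 5 4 9 9 10

Derivation:
Step 1: flows [0->1,4->0,4->2,3->4] -> levels [5 1 10 11 10]
Step 2: flows [0->1,4->0,2=4,3->4] -> levels [5 2 10 10 10]
Step 3: flows [0->1,4->0,2=4,3=4] -> levels [5 3 10 10 9]
Step 4: flows [0->1,4->0,2->4,3->4] -> levels [5 4 9 9 10]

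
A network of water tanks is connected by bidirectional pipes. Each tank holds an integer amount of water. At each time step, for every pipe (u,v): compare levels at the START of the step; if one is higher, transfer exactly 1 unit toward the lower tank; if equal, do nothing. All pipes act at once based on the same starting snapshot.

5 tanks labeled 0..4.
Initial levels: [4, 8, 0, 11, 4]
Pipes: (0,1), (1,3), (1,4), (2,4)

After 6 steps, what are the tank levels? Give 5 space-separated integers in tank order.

Step 1: flows [1->0,3->1,1->4,4->2] -> levels [5 7 1 10 4]
Step 2: flows [1->0,3->1,1->4,4->2] -> levels [6 6 2 9 4]
Step 3: flows [0=1,3->1,1->4,4->2] -> levels [6 6 3 8 4]
Step 4: flows [0=1,3->1,1->4,4->2] -> levels [6 6 4 7 4]
Step 5: flows [0=1,3->1,1->4,2=4] -> levels [6 6 4 6 5]
Step 6: flows [0=1,1=3,1->4,4->2] -> levels [6 5 5 6 5]

Answer: 6 5 5 6 5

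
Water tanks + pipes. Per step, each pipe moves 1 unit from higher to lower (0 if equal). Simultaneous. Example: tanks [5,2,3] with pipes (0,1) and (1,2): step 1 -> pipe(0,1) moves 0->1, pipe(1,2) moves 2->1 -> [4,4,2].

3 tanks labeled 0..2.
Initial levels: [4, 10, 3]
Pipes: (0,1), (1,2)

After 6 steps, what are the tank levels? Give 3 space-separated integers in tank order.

Answer: 5 7 5

Derivation:
Step 1: flows [1->0,1->2] -> levels [5 8 4]
Step 2: flows [1->0,1->2] -> levels [6 6 5]
Step 3: flows [0=1,1->2] -> levels [6 5 6]
Step 4: flows [0->1,2->1] -> levels [5 7 5]
Step 5: flows [1->0,1->2] -> levels [6 5 6]
  -> period-2 cycle: step 5 state = step 3 state
  -> state at step 6: (6-3) mod 2 = 1, same as step 4 -> [5 7 5]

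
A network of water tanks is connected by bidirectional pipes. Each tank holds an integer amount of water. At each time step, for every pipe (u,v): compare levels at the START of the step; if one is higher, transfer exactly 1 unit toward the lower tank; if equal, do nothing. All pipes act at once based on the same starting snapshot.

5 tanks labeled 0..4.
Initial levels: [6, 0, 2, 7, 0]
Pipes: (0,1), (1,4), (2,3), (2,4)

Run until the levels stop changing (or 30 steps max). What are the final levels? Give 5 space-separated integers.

Step 1: flows [0->1,1=4,3->2,2->4] -> levels [5 1 2 6 1]
Step 2: flows [0->1,1=4,3->2,2->4] -> levels [4 2 2 5 2]
Step 3: flows [0->1,1=4,3->2,2=4] -> levels [3 3 3 4 2]
Step 4: flows [0=1,1->4,3->2,2->4] -> levels [3 2 3 3 4]
Step 5: flows [0->1,4->1,2=3,4->2] -> levels [2 4 4 3 2]
Step 6: flows [1->0,1->4,2->3,2->4] -> levels [3 2 2 4 4]
Step 7: flows [0->1,4->1,3->2,4->2] -> levels [2 4 4 3 2]
  -> period-2 cycle: step 7 state = step 5 state; never stabilizes
  -> state at step 30: (30-5) mod 2 = 1, same as step 6 -> [3 2 2 4 4]

Answer: 3 2 2 4 4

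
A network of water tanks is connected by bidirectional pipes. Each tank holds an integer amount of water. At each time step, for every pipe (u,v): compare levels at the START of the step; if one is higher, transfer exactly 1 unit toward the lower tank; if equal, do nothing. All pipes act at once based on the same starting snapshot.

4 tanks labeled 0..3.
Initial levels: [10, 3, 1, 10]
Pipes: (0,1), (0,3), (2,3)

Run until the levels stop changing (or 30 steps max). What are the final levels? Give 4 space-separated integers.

Step 1: flows [0->1,0=3,3->2] -> levels [9 4 2 9]
Step 2: flows [0->1,0=3,3->2] -> levels [8 5 3 8]
Step 3: flows [0->1,0=3,3->2] -> levels [7 6 4 7]
Step 4: flows [0->1,0=3,3->2] -> levels [6 7 5 6]
Step 5: flows [1->0,0=3,3->2] -> levels [7 6 6 5]
Step 6: flows [0->1,0->3,2->3] -> levels [5 7 5 7]
Step 7: flows [1->0,3->0,3->2] -> levels [7 6 6 5]
  -> period-2 cycle: step 7 state = step 5 state; never stabilizes
  -> state at step 30: (30-5) mod 2 = 1, same as step 6 -> [5 7 5 7]

Answer: 5 7 5 7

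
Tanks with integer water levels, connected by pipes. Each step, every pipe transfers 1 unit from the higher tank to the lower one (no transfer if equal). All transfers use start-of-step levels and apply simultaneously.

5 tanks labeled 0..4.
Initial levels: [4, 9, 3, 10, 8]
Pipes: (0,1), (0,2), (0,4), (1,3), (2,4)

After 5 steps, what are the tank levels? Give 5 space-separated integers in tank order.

Answer: 5 8 7 7 7

Derivation:
Step 1: flows [1->0,0->2,4->0,3->1,4->2] -> levels [5 9 5 9 6]
Step 2: flows [1->0,0=2,4->0,1=3,4->2] -> levels [7 8 6 9 4]
Step 3: flows [1->0,0->2,0->4,3->1,2->4] -> levels [6 8 6 8 6]
Step 4: flows [1->0,0=2,0=4,1=3,2=4] -> levels [7 7 6 8 6]
Step 5: flows [0=1,0->2,0->4,3->1,2=4] -> levels [5 8 7 7 7]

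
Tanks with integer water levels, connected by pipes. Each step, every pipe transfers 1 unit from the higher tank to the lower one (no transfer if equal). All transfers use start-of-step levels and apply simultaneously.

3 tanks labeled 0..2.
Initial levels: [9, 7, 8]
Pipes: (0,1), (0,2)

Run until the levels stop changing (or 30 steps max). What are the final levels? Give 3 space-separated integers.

Step 1: flows [0->1,0->2] -> levels [7 8 9]
Step 2: flows [1->0,2->0] -> levels [9 7 8]
  -> period-2 cycle: step 2 state = step 0 state; never stabilizes
  -> state at step 30: (30-0) mod 2 = 0, same as step 0 -> [9 7 8]

Answer: 9 7 8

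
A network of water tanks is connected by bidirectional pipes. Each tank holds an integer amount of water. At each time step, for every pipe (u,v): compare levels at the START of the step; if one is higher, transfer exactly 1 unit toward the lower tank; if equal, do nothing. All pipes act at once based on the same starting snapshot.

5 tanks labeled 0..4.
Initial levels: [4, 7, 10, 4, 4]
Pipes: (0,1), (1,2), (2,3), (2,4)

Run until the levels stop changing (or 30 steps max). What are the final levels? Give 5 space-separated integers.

Step 1: flows [1->0,2->1,2->3,2->4] -> levels [5 7 7 5 5]
Step 2: flows [1->0,1=2,2->3,2->4] -> levels [6 6 5 6 6]
Step 3: flows [0=1,1->2,3->2,4->2] -> levels [6 5 8 5 5]
Step 4: flows [0->1,2->1,2->3,2->4] -> levels [5 7 5 6 6]
Step 5: flows [1->0,1->2,3->2,4->2] -> levels [6 5 8 5 5]
  -> period-2 cycle: step 5 state = step 3 state; never stabilizes
  -> state at step 30: (30-3) mod 2 = 1, same as step 4 -> [5 7 5 6 6]

Answer: 5 7 5 6 6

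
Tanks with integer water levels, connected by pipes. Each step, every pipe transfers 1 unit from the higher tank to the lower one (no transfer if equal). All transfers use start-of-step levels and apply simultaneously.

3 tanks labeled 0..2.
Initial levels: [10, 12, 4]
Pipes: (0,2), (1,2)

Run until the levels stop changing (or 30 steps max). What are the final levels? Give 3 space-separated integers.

Step 1: flows [0->2,1->2] -> levels [9 11 6]
Step 2: flows [0->2,1->2] -> levels [8 10 8]
Step 3: flows [0=2,1->2] -> levels [8 9 9]
Step 4: flows [2->0,1=2] -> levels [9 9 8]
Step 5: flows [0->2,1->2] -> levels [8 8 10]
Step 6: flows [2->0,2->1] -> levels [9 9 8]
  -> period-2 cycle: step 6 state = step 4 state; never stabilizes
  -> state at step 30: (30-4) mod 2 = 0, same as step 4 -> [9 9 8]

Answer: 9 9 8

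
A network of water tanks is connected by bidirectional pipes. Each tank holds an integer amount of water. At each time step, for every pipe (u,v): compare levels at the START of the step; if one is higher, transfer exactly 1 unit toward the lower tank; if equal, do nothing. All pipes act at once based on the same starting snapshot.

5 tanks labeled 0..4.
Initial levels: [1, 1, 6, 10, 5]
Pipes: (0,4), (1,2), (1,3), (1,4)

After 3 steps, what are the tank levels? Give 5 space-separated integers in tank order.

Answer: 3 4 5 7 4

Derivation:
Step 1: flows [4->0,2->1,3->1,4->1] -> levels [2 4 5 9 3]
Step 2: flows [4->0,2->1,3->1,1->4] -> levels [3 5 4 8 3]
Step 3: flows [0=4,1->2,3->1,1->4] -> levels [3 4 5 7 4]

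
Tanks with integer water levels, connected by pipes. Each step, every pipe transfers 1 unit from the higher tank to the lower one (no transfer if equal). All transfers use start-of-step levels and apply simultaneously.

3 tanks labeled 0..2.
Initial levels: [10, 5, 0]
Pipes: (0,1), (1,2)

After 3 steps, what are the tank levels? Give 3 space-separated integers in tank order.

Step 1: flows [0->1,1->2] -> levels [9 5 1]
Step 2: flows [0->1,1->2] -> levels [8 5 2]
Step 3: flows [0->1,1->2] -> levels [7 5 3]

Answer: 7 5 3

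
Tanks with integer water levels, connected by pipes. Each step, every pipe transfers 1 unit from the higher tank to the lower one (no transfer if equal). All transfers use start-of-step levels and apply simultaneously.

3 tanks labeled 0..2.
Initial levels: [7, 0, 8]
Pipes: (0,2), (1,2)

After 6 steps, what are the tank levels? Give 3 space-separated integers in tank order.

Step 1: flows [2->0,2->1] -> levels [8 1 6]
Step 2: flows [0->2,2->1] -> levels [7 2 6]
Step 3: flows [0->2,2->1] -> levels [6 3 6]
Step 4: flows [0=2,2->1] -> levels [6 4 5]
Step 5: flows [0->2,2->1] -> levels [5 5 5]
Step 6: flows [0=2,1=2] -> levels [5 5 5]

Answer: 5 5 5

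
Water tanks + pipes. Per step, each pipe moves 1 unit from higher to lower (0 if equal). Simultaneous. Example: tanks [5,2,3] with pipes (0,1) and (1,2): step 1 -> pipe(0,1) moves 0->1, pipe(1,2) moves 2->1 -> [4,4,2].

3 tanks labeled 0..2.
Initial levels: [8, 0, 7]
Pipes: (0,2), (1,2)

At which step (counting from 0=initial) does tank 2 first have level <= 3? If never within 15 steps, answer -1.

Answer: -1

Derivation:
Step 1: flows [0->2,2->1] -> levels [7 1 7]
Step 2: flows [0=2,2->1] -> levels [7 2 6]
Step 3: flows [0->2,2->1] -> levels [6 3 6]
Step 4: flows [0=2,2->1] -> levels [6 4 5]
Step 5: flows [0->2,2->1] -> levels [5 5 5]
Step 6: flows [0=2,1=2] -> levels [5 5 5]
  -> stable; tank 2 stays at 5 > 3
Tank 2 never reaches <=3 within 15 steps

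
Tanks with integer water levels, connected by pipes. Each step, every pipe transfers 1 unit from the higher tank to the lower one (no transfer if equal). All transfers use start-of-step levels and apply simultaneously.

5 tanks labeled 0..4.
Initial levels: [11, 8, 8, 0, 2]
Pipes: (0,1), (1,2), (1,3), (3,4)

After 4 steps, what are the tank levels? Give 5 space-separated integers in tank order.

Answer: 8 7 8 3 3

Derivation:
Step 1: flows [0->1,1=2,1->3,4->3] -> levels [10 8 8 2 1]
Step 2: flows [0->1,1=2,1->3,3->4] -> levels [9 8 8 2 2]
Step 3: flows [0->1,1=2,1->3,3=4] -> levels [8 8 8 3 2]
Step 4: flows [0=1,1=2,1->3,3->4] -> levels [8 7 8 3 3]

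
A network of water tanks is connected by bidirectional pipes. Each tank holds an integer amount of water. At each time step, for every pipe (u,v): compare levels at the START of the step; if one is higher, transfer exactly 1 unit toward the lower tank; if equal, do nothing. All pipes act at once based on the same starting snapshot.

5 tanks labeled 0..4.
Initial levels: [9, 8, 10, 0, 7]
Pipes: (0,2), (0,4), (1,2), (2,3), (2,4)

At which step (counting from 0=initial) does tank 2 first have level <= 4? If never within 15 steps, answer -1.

Answer: 7

Derivation:
Step 1: flows [2->0,0->4,2->1,2->3,2->4] -> levels [9 9 6 1 9]
Step 2: flows [0->2,0=4,1->2,2->3,4->2] -> levels [8 8 8 2 8]
Step 3: flows [0=2,0=4,1=2,2->3,2=4] -> levels [8 8 7 3 8]
Step 4: flows [0->2,0=4,1->2,2->3,4->2] -> levels [7 7 9 4 7]
Step 5: flows [2->0,0=4,2->1,2->3,2->4] -> levels [8 8 5 5 8]
Step 6: flows [0->2,0=4,1->2,2=3,4->2] -> levels [7 7 8 5 7]
Step 7: flows [2->0,0=4,2->1,2->3,2->4] -> levels [8 8 4 6 8]
Tank 2 first reaches <=4 at step 7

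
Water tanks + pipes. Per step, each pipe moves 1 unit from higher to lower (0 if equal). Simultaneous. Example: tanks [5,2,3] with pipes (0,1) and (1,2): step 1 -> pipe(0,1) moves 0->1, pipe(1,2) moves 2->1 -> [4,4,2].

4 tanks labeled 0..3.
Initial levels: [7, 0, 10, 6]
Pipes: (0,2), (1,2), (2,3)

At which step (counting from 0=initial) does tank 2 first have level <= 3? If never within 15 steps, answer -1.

Answer: -1

Derivation:
Step 1: flows [2->0,2->1,2->3] -> levels [8 1 7 7]
Step 2: flows [0->2,2->1,2=3] -> levels [7 2 7 7]
Step 3: flows [0=2,2->1,2=3] -> levels [7 3 6 7]
Step 4: flows [0->2,2->1,3->2] -> levels [6 4 7 6]
Step 5: flows [2->0,2->1,2->3] -> levels [7 5 4 7]
Step 6: flows [0->2,1->2,3->2] -> levels [6 4 7 6]
  -> period-2 cycle (repeats step 4); tank 2 never drops to <=3
Tank 2 never reaches <=3 within 15 steps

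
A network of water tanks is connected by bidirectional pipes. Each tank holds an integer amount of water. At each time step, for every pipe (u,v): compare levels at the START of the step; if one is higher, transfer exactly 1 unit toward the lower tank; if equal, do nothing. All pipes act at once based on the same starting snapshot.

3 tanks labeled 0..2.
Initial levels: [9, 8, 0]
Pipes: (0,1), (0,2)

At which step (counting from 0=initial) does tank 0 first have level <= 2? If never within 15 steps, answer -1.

Step 1: flows [0->1,0->2] -> levels [7 9 1]
Step 2: flows [1->0,0->2] -> levels [7 8 2]
Step 3: flows [1->0,0->2] -> levels [7 7 3]
Step 4: flows [0=1,0->2] -> levels [6 7 4]
Step 5: flows [1->0,0->2] -> levels [6 6 5]
Step 6: flows [0=1,0->2] -> levels [5 6 6]
Step 7: flows [1->0,2->0] -> levels [7 5 5]
Step 8: flows [0->1,0->2] -> levels [5 6 6]
  -> period-2 cycle (repeats step 6); tank 0 never drops to <=2
Tank 0 never reaches <=2 within 15 steps

Answer: -1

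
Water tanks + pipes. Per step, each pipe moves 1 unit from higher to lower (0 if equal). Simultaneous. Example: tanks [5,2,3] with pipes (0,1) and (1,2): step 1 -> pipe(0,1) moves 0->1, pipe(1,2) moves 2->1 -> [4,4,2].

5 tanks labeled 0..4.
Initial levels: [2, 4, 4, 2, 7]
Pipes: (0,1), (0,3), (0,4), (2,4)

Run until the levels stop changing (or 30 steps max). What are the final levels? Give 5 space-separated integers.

Step 1: flows [1->0,0=3,4->0,4->2] -> levels [4 3 5 2 5]
Step 2: flows [0->1,0->3,4->0,2=4] -> levels [3 4 5 3 4]
Step 3: flows [1->0,0=3,4->0,2->4] -> levels [5 3 4 3 4]
Step 4: flows [0->1,0->3,0->4,2=4] -> levels [2 4 4 4 5]
Step 5: flows [1->0,3->0,4->0,4->2] -> levels [5 3 5 3 3]
Step 6: flows [0->1,0->3,0->4,2->4] -> levels [2 4 4 4 5]
  -> period-2 cycle: step 6 state = step 4 state; never stabilizes
  -> state at step 30: (30-4) mod 2 = 0, same as step 4 -> [2 4 4 4 5]

Answer: 2 4 4 4 5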